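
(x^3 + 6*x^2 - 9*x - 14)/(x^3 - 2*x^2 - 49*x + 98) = (x + 1)/(x - 7)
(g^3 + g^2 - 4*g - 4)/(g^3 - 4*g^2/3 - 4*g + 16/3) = 3*(g + 1)/(3*g - 4)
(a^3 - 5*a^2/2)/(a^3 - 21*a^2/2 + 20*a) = a/(a - 8)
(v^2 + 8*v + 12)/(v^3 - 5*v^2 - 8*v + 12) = (v + 6)/(v^2 - 7*v + 6)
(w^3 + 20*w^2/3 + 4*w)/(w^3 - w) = (w^2 + 20*w/3 + 4)/(w^2 - 1)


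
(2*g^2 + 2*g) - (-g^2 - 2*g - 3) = 3*g^2 + 4*g + 3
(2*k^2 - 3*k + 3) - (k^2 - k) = k^2 - 2*k + 3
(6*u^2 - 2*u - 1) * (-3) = -18*u^2 + 6*u + 3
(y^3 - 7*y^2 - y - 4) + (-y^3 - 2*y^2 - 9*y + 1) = -9*y^2 - 10*y - 3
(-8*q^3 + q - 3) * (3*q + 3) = -24*q^4 - 24*q^3 + 3*q^2 - 6*q - 9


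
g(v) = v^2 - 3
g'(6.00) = 12.00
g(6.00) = 33.00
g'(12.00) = 24.00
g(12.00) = 141.00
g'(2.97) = 5.94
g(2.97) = 5.82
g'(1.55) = 3.10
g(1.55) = -0.60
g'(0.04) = 0.08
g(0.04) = -3.00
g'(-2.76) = -5.52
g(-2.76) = 4.62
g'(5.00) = 10.00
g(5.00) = 22.00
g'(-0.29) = -0.58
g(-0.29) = -2.92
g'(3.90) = 7.80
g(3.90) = 12.21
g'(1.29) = 2.58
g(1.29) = -1.34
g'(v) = 2*v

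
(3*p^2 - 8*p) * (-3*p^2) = -9*p^4 + 24*p^3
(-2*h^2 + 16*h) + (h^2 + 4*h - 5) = -h^2 + 20*h - 5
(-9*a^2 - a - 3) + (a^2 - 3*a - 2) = -8*a^2 - 4*a - 5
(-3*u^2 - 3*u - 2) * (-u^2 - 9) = 3*u^4 + 3*u^3 + 29*u^2 + 27*u + 18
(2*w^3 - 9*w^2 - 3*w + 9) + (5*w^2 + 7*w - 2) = 2*w^3 - 4*w^2 + 4*w + 7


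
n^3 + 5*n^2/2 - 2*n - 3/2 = (n - 1)*(n + 1/2)*(n + 3)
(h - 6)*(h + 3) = h^2 - 3*h - 18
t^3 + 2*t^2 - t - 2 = (t - 1)*(t + 1)*(t + 2)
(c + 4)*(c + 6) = c^2 + 10*c + 24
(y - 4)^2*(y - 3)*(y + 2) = y^4 - 9*y^3 + 18*y^2 + 32*y - 96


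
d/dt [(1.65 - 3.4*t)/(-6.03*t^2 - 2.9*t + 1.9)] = (-20.502*t^2 + 19.899*t - 1.675)/(36.3609*t^4 + 34.974*t^3 - 14.504*t^2 - 11.02*t + 3.61)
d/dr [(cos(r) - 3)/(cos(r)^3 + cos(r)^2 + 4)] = (-9*cos(r)/2 - 4*cos(2*r) + cos(3*r)/2 - 8)*sin(r)/(cos(r)^3 + cos(r)^2 + 4)^2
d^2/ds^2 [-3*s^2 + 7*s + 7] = -6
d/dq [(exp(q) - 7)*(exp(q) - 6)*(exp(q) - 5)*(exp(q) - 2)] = (4*exp(3*q) - 60*exp(2*q) + 286*exp(q) - 424)*exp(q)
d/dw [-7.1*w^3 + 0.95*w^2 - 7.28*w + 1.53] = -21.3*w^2 + 1.9*w - 7.28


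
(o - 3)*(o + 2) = o^2 - o - 6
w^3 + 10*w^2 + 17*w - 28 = (w - 1)*(w + 4)*(w + 7)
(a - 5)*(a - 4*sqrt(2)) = a^2 - 4*sqrt(2)*a - 5*a + 20*sqrt(2)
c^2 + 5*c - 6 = (c - 1)*(c + 6)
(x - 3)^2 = x^2 - 6*x + 9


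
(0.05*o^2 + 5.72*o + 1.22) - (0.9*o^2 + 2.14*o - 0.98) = -0.85*o^2 + 3.58*o + 2.2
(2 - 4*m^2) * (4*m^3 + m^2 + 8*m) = -16*m^5 - 4*m^4 - 24*m^3 + 2*m^2 + 16*m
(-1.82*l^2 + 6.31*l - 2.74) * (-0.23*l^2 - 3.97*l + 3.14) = 0.4186*l^4 + 5.7741*l^3 - 30.1353*l^2 + 30.6912*l - 8.6036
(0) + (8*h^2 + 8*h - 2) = 8*h^2 + 8*h - 2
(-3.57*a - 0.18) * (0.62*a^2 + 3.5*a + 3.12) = -2.2134*a^3 - 12.6066*a^2 - 11.7684*a - 0.5616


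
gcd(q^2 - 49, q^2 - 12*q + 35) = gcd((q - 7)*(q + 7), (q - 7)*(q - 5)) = q - 7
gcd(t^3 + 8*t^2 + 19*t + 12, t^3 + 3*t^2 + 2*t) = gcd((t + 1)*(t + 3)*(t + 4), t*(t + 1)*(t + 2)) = t + 1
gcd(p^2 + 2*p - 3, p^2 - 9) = p + 3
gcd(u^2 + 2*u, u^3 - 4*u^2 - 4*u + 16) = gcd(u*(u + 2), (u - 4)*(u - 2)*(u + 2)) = u + 2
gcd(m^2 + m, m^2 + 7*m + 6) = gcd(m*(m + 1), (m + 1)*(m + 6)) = m + 1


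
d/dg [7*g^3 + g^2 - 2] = g*(21*g + 2)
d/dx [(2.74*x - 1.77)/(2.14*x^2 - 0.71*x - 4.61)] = (-5.8636*x^2 + 7.5756*x - 13.8881)/(4.5796*x^4 - 3.0388*x^3 - 19.2267*x^2 + 6.5462*x + 21.2521)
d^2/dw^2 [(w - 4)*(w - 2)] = 2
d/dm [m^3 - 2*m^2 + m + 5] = 3*m^2 - 4*m + 1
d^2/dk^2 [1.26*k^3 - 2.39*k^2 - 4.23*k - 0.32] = 7.56*k - 4.78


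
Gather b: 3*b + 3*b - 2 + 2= 6*b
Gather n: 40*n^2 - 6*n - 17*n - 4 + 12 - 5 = 40*n^2 - 23*n + 3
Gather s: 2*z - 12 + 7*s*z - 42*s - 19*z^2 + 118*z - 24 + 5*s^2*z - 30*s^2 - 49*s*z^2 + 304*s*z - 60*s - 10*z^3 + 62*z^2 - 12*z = s^2*(5*z - 30) + s*(-49*z^2 + 311*z - 102) - 10*z^3 + 43*z^2 + 108*z - 36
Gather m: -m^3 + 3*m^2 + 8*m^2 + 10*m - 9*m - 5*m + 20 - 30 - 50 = -m^3 + 11*m^2 - 4*m - 60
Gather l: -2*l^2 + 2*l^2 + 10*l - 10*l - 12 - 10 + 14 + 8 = 0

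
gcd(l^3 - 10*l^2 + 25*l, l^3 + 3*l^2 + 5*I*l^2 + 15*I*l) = l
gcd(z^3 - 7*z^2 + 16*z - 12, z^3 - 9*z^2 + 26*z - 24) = z^2 - 5*z + 6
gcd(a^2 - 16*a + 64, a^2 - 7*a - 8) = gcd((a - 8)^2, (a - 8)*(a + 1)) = a - 8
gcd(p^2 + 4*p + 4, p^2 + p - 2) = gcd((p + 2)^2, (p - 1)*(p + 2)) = p + 2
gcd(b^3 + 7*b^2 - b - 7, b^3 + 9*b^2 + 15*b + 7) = b^2 + 8*b + 7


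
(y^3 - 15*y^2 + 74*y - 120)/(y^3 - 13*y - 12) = (y^2 - 11*y + 30)/(y^2 + 4*y + 3)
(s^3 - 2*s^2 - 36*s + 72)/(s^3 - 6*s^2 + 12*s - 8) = (s^2 - 36)/(s^2 - 4*s + 4)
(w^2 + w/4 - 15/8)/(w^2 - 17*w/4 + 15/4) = (w + 3/2)/(w - 3)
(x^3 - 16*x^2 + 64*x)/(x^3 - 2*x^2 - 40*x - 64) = x*(x - 8)/(x^2 + 6*x + 8)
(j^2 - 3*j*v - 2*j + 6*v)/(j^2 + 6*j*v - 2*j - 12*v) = (j - 3*v)/(j + 6*v)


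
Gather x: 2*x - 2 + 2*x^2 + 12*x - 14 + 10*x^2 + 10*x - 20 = 12*x^2 + 24*x - 36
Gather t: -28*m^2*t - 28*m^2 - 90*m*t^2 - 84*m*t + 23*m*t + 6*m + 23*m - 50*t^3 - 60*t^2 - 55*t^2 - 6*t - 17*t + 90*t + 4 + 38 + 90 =-28*m^2 + 29*m - 50*t^3 + t^2*(-90*m - 115) + t*(-28*m^2 - 61*m + 67) + 132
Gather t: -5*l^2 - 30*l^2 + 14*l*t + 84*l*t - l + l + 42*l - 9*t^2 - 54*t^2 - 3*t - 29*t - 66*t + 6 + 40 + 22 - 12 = -35*l^2 + 42*l - 63*t^2 + t*(98*l - 98) + 56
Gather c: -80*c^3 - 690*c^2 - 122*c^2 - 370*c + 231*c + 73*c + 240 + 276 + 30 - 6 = -80*c^3 - 812*c^2 - 66*c + 540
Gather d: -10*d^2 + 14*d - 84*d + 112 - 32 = -10*d^2 - 70*d + 80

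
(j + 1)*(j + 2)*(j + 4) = j^3 + 7*j^2 + 14*j + 8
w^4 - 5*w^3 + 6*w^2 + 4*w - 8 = (w - 2)^3*(w + 1)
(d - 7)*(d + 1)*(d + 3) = d^3 - 3*d^2 - 25*d - 21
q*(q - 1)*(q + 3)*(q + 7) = q^4 + 9*q^3 + 11*q^2 - 21*q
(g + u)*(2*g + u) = 2*g^2 + 3*g*u + u^2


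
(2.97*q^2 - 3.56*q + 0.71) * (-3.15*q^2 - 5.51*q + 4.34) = -9.3555*q^4 - 5.1507*q^3 + 30.2689*q^2 - 19.3625*q + 3.0814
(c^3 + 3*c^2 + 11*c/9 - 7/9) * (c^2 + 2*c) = c^5 + 5*c^4 + 65*c^3/9 + 5*c^2/3 - 14*c/9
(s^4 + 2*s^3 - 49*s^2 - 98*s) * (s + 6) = s^5 + 8*s^4 - 37*s^3 - 392*s^2 - 588*s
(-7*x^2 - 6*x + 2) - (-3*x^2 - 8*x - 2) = -4*x^2 + 2*x + 4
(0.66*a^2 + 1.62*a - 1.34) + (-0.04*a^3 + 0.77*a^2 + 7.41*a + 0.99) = -0.04*a^3 + 1.43*a^2 + 9.03*a - 0.35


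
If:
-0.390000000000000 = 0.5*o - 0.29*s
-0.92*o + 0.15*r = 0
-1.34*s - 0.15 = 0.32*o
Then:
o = -0.74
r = -4.55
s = 0.07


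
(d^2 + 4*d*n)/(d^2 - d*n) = (d + 4*n)/(d - n)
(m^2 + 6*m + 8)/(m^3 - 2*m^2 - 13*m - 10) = (m + 4)/(m^2 - 4*m - 5)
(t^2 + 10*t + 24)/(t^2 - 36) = (t + 4)/(t - 6)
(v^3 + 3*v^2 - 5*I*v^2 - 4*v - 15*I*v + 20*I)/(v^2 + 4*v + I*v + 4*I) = (v^2 - v*(1 + 5*I) + 5*I)/(v + I)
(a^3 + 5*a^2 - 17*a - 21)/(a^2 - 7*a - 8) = (a^2 + 4*a - 21)/(a - 8)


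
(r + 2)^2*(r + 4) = r^3 + 8*r^2 + 20*r + 16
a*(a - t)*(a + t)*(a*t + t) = a^4*t + a^3*t - a^2*t^3 - a*t^3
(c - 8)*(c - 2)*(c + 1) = c^3 - 9*c^2 + 6*c + 16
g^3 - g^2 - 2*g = g*(g - 2)*(g + 1)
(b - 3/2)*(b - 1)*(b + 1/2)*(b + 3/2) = b^4 - b^3/2 - 11*b^2/4 + 9*b/8 + 9/8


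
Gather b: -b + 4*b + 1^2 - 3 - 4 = 3*b - 6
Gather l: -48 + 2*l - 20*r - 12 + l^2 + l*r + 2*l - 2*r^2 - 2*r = l^2 + l*(r + 4) - 2*r^2 - 22*r - 60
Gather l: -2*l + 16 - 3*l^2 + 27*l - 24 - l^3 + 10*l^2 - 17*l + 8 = -l^3 + 7*l^2 + 8*l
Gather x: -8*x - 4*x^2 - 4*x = -4*x^2 - 12*x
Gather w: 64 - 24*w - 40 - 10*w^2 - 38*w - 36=-10*w^2 - 62*w - 12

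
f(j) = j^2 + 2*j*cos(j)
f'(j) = -2*j*sin(j) + 2*j + 2*cos(j)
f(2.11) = 2.29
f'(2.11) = -0.43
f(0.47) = 1.06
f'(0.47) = 2.30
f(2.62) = 2.32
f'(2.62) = 0.90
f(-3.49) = 18.74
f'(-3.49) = -6.48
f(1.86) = 2.40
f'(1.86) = -0.42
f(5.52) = 38.45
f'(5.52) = 20.12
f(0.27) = 0.59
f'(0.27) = 2.32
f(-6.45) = 28.88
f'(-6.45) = -13.07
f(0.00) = 0.00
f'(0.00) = 2.00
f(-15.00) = 247.79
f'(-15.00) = -51.03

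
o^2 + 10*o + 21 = (o + 3)*(o + 7)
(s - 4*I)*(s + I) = s^2 - 3*I*s + 4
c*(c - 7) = c^2 - 7*c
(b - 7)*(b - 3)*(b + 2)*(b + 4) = b^4 - 4*b^3 - 31*b^2 + 46*b + 168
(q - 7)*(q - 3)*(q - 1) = q^3 - 11*q^2 + 31*q - 21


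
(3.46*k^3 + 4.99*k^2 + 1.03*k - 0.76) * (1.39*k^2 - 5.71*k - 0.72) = 4.8094*k^5 - 12.8205*k^4 - 29.5524*k^3 - 10.5305*k^2 + 3.598*k + 0.5472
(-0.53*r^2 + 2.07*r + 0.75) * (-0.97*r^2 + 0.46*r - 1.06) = 0.5141*r^4 - 2.2517*r^3 + 0.7865*r^2 - 1.8492*r - 0.795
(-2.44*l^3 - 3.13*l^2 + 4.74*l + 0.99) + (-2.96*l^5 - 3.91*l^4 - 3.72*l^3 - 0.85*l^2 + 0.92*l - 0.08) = -2.96*l^5 - 3.91*l^4 - 6.16*l^3 - 3.98*l^2 + 5.66*l + 0.91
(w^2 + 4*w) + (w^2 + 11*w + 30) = 2*w^2 + 15*w + 30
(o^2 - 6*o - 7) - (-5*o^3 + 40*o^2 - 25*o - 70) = 5*o^3 - 39*o^2 + 19*o + 63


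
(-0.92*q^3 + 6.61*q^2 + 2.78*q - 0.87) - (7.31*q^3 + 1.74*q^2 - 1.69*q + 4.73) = -8.23*q^3 + 4.87*q^2 + 4.47*q - 5.6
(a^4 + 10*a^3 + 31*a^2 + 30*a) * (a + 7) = a^5 + 17*a^4 + 101*a^3 + 247*a^2 + 210*a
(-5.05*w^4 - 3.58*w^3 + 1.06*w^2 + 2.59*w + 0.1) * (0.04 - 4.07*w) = 20.5535*w^5 + 14.3686*w^4 - 4.4574*w^3 - 10.4989*w^2 - 0.3034*w + 0.004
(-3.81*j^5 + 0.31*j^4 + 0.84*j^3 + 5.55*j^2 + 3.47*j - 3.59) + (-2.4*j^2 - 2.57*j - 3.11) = -3.81*j^5 + 0.31*j^4 + 0.84*j^3 + 3.15*j^2 + 0.9*j - 6.7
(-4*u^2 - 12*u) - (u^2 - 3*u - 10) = -5*u^2 - 9*u + 10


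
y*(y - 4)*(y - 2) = y^3 - 6*y^2 + 8*y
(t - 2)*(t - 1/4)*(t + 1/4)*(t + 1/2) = t^4 - 3*t^3/2 - 17*t^2/16 + 3*t/32 + 1/16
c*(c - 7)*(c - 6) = c^3 - 13*c^2 + 42*c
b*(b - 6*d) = b^2 - 6*b*d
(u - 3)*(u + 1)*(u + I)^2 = u^4 - 2*u^3 + 2*I*u^3 - 4*u^2 - 4*I*u^2 + 2*u - 6*I*u + 3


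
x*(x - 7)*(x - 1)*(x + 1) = x^4 - 7*x^3 - x^2 + 7*x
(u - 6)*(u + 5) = u^2 - u - 30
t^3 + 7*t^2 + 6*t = t*(t + 1)*(t + 6)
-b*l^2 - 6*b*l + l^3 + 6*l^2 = l*(-b + l)*(l + 6)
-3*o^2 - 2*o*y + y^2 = (-3*o + y)*(o + y)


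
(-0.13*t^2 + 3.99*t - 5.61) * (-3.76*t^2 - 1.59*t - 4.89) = 0.4888*t^4 - 14.7957*t^3 + 15.3852*t^2 - 10.5912*t + 27.4329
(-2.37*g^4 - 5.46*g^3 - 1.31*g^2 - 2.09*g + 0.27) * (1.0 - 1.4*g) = 3.318*g^5 + 5.274*g^4 - 3.626*g^3 + 1.616*g^2 - 2.468*g + 0.27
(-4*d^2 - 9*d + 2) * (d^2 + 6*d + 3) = -4*d^4 - 33*d^3 - 64*d^2 - 15*d + 6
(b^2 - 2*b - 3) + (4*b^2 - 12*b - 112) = 5*b^2 - 14*b - 115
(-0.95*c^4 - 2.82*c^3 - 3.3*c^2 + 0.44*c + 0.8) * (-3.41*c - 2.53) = 3.2395*c^5 + 12.0197*c^4 + 18.3876*c^3 + 6.8486*c^2 - 3.8412*c - 2.024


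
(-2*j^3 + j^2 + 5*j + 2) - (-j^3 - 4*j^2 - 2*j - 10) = -j^3 + 5*j^2 + 7*j + 12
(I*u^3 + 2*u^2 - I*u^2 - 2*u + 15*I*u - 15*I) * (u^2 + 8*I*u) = I*u^5 - 6*u^4 - I*u^4 + 6*u^3 + 31*I*u^3 - 120*u^2 - 31*I*u^2 + 120*u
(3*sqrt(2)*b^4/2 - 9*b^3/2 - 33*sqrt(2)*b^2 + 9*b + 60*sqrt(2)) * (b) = 3*sqrt(2)*b^5/2 - 9*b^4/2 - 33*sqrt(2)*b^3 + 9*b^2 + 60*sqrt(2)*b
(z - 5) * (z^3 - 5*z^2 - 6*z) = z^4 - 10*z^3 + 19*z^2 + 30*z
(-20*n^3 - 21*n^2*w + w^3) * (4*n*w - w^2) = -80*n^4*w - 64*n^3*w^2 + 21*n^2*w^3 + 4*n*w^4 - w^5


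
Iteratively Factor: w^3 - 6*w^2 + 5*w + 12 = (w + 1)*(w^2 - 7*w + 12) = (w - 4)*(w + 1)*(w - 3)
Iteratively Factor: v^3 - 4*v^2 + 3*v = (v - 1)*(v^2 - 3*v) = v*(v - 1)*(v - 3)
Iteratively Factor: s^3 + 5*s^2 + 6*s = (s)*(s^2 + 5*s + 6) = s*(s + 2)*(s + 3)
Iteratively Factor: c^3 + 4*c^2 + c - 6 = (c - 1)*(c^2 + 5*c + 6) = (c - 1)*(c + 2)*(c + 3)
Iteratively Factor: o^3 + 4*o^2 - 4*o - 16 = (o + 4)*(o^2 - 4) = (o - 2)*(o + 4)*(o + 2)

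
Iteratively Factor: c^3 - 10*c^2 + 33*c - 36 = (c - 4)*(c^2 - 6*c + 9) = (c - 4)*(c - 3)*(c - 3)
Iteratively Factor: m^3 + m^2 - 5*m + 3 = (m + 3)*(m^2 - 2*m + 1) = (m - 1)*(m + 3)*(m - 1)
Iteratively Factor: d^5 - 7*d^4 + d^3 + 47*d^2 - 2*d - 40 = (d - 4)*(d^4 - 3*d^3 - 11*d^2 + 3*d + 10) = (d - 4)*(d + 1)*(d^3 - 4*d^2 - 7*d + 10) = (d - 4)*(d - 1)*(d + 1)*(d^2 - 3*d - 10) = (d - 5)*(d - 4)*(d - 1)*(d + 1)*(d + 2)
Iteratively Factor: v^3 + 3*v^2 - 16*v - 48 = (v + 4)*(v^2 - v - 12) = (v - 4)*(v + 4)*(v + 3)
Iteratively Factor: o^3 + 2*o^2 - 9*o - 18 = (o + 2)*(o^2 - 9) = (o - 3)*(o + 2)*(o + 3)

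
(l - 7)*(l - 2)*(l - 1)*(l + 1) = l^4 - 9*l^3 + 13*l^2 + 9*l - 14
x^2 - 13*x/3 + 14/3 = (x - 7/3)*(x - 2)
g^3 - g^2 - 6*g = g*(g - 3)*(g + 2)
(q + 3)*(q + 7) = q^2 + 10*q + 21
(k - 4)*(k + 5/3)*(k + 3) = k^3 + 2*k^2/3 - 41*k/3 - 20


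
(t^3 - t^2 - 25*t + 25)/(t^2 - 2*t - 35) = (t^2 - 6*t + 5)/(t - 7)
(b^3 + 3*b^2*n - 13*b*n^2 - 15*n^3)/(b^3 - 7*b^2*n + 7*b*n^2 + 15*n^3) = (b + 5*n)/(b - 5*n)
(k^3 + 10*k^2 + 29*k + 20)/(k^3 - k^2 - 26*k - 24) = (k + 5)/(k - 6)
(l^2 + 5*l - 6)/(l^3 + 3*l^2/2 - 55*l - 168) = 2*(l - 1)/(2*l^2 - 9*l - 56)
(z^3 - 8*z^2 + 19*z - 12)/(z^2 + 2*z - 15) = (z^2 - 5*z + 4)/(z + 5)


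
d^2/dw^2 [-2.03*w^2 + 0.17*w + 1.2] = -4.06000000000000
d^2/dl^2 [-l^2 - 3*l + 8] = -2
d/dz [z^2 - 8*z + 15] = 2*z - 8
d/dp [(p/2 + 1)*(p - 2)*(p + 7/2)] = 3*p^2/2 + 7*p/2 - 2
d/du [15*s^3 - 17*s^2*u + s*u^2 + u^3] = -17*s^2 + 2*s*u + 3*u^2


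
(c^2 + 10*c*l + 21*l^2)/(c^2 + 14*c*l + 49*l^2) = (c + 3*l)/(c + 7*l)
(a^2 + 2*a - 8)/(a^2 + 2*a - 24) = (a^2 + 2*a - 8)/(a^2 + 2*a - 24)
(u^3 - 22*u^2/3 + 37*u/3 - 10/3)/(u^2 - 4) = (3*u^2 - 16*u + 5)/(3*(u + 2))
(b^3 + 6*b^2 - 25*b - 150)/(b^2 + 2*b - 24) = (b^2 - 25)/(b - 4)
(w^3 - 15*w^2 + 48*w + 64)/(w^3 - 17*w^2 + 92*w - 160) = (w^2 - 7*w - 8)/(w^2 - 9*w + 20)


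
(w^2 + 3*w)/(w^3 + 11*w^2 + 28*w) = (w + 3)/(w^2 + 11*w + 28)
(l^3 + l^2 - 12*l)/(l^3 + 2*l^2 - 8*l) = (l - 3)/(l - 2)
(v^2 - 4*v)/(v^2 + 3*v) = (v - 4)/(v + 3)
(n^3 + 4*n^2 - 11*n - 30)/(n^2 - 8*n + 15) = (n^2 + 7*n + 10)/(n - 5)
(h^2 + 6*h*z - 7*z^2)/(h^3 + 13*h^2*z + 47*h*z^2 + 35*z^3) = (h - z)/(h^2 + 6*h*z + 5*z^2)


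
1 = 1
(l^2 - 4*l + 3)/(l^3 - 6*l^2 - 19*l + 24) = (l - 3)/(l^2 - 5*l - 24)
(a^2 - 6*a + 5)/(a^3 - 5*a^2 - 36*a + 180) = (a - 1)/(a^2 - 36)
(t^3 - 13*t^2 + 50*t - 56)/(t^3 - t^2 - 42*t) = (t^2 - 6*t + 8)/(t*(t + 6))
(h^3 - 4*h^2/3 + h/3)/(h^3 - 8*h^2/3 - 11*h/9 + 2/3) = 3*h*(h - 1)/(3*h^2 - 7*h - 6)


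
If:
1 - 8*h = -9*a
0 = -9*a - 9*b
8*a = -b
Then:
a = 0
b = 0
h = 1/8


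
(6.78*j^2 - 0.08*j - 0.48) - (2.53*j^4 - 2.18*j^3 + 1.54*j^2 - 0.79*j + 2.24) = -2.53*j^4 + 2.18*j^3 + 5.24*j^2 + 0.71*j - 2.72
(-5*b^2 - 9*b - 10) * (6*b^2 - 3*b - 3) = -30*b^4 - 39*b^3 - 18*b^2 + 57*b + 30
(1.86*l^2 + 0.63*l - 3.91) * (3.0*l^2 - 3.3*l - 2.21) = 5.58*l^4 - 4.248*l^3 - 17.9196*l^2 + 11.5107*l + 8.6411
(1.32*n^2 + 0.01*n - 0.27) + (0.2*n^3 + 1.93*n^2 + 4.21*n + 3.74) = 0.2*n^3 + 3.25*n^2 + 4.22*n + 3.47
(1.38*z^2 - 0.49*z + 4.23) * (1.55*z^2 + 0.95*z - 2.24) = 2.139*z^4 + 0.5515*z^3 + 2.9998*z^2 + 5.1161*z - 9.4752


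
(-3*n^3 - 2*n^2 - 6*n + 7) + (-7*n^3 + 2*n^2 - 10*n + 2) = -10*n^3 - 16*n + 9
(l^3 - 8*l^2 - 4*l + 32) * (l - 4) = l^4 - 12*l^3 + 28*l^2 + 48*l - 128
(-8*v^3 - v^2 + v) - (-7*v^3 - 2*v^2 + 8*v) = -v^3 + v^2 - 7*v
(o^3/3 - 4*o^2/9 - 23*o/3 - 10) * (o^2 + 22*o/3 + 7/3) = o^5/3 + 2*o^4 - 274*o^3/27 - 1816*o^2/27 - 821*o/9 - 70/3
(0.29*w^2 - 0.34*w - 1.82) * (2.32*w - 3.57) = 0.6728*w^3 - 1.8241*w^2 - 3.0086*w + 6.4974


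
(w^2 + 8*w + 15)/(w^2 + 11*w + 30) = (w + 3)/(w + 6)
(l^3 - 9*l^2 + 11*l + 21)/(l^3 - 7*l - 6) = (l - 7)/(l + 2)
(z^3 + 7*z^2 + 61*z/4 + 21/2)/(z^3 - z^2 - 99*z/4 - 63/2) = (z + 2)/(z - 6)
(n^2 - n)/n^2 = (n - 1)/n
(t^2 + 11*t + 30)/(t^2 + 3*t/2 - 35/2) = 2*(t + 6)/(2*t - 7)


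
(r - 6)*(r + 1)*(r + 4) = r^3 - r^2 - 26*r - 24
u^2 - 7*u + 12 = (u - 4)*(u - 3)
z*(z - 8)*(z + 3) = z^3 - 5*z^2 - 24*z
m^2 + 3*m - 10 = (m - 2)*(m + 5)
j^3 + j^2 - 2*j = j*(j - 1)*(j + 2)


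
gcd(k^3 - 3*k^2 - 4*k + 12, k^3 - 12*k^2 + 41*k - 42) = k^2 - 5*k + 6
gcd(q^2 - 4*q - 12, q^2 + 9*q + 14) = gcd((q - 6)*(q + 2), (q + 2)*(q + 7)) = q + 2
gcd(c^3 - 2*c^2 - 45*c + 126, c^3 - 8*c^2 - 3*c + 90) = c - 6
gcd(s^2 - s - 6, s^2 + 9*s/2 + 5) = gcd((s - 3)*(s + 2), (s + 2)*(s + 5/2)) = s + 2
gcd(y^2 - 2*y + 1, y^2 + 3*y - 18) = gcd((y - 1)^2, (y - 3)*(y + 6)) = 1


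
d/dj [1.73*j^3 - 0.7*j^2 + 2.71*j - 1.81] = 5.19*j^2 - 1.4*j + 2.71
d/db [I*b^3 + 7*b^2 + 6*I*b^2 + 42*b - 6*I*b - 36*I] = 3*I*b^2 + b*(14 + 12*I) + 42 - 6*I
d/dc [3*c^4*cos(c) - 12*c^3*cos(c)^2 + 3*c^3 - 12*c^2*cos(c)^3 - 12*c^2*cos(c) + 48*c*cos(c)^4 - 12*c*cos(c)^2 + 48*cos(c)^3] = -3*c^4*sin(c) + 12*c^3*sin(2*c) + 12*c^3*cos(c) + 21*c^2*sin(c) + 9*c^2*sin(3*c) - 18*c^2*cos(2*c) - 9*c^2 - 36*c*sin(2*c) - 24*c*sin(4*c) - 42*c*cos(c) - 6*c*cos(3*c) - 36*sin(c) - 36*sin(3*c) + 12*cos(2*c)^2 + 18*cos(2*c) + 6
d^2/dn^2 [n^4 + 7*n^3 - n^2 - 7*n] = 12*n^2 + 42*n - 2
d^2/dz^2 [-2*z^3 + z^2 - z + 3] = 2 - 12*z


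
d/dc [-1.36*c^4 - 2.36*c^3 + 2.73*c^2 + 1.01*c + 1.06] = -5.44*c^3 - 7.08*c^2 + 5.46*c + 1.01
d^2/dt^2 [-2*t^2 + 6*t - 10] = -4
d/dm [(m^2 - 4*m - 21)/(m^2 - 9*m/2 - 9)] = 2*(-m^2 + 48*m - 117)/(4*m^4 - 36*m^3 + 9*m^2 + 324*m + 324)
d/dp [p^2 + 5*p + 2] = 2*p + 5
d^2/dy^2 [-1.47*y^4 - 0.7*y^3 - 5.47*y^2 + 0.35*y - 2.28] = -17.64*y^2 - 4.2*y - 10.94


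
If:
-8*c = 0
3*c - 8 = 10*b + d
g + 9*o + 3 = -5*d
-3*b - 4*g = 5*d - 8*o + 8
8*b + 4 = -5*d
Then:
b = -6/7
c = 0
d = 4/7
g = -425/154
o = -53/154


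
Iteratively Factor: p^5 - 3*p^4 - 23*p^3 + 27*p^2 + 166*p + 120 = (p + 3)*(p^4 - 6*p^3 - 5*p^2 + 42*p + 40) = (p + 1)*(p + 3)*(p^3 - 7*p^2 + 2*p + 40) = (p - 4)*(p + 1)*(p + 3)*(p^2 - 3*p - 10) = (p - 5)*(p - 4)*(p + 1)*(p + 3)*(p + 2)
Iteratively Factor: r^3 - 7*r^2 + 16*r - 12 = (r - 2)*(r^2 - 5*r + 6) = (r - 3)*(r - 2)*(r - 2)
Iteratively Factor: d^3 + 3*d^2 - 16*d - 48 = (d + 3)*(d^2 - 16) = (d + 3)*(d + 4)*(d - 4)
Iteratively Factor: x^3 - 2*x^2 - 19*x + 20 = (x - 1)*(x^2 - x - 20) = (x - 5)*(x - 1)*(x + 4)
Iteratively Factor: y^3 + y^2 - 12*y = (y + 4)*(y^2 - 3*y) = y*(y + 4)*(y - 3)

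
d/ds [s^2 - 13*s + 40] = 2*s - 13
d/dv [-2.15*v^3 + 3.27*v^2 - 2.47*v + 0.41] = -6.45*v^2 + 6.54*v - 2.47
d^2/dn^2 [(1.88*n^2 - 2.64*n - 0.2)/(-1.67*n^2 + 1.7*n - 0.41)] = (4.050752*n^3 + 11.070096*n^2 - 14.252448*n + 3.930224)/(4.657463*n^6 - 14.22339*n^5 + 17.909247*n^4 - 11.89694*n^3 + 4.396881*n^2 - 0.85731*n + 0.068921)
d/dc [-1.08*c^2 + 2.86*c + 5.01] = 2.86 - 2.16*c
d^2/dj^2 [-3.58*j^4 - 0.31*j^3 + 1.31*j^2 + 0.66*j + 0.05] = -42.96*j^2 - 1.86*j + 2.62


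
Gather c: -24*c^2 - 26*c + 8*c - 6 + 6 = -24*c^2 - 18*c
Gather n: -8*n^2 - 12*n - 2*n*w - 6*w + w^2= -8*n^2 + n*(-2*w - 12) + w^2 - 6*w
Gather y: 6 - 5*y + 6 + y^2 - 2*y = y^2 - 7*y + 12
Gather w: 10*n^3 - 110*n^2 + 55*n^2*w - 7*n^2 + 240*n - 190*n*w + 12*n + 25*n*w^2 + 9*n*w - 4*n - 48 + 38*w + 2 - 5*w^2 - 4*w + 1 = 10*n^3 - 117*n^2 + 248*n + w^2*(25*n - 5) + w*(55*n^2 - 181*n + 34) - 45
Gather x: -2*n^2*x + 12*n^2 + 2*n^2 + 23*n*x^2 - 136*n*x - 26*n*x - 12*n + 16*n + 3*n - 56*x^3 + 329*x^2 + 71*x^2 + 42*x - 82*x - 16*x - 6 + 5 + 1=14*n^2 + 7*n - 56*x^3 + x^2*(23*n + 400) + x*(-2*n^2 - 162*n - 56)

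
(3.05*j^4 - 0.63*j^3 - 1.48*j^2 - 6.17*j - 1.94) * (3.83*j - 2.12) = 11.6815*j^5 - 8.8789*j^4 - 4.3328*j^3 - 20.4935*j^2 + 5.6502*j + 4.1128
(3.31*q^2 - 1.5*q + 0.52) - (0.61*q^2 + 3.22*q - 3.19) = 2.7*q^2 - 4.72*q + 3.71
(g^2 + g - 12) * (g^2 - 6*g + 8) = g^4 - 5*g^3 - 10*g^2 + 80*g - 96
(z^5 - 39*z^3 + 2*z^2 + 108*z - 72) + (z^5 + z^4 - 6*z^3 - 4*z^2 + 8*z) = 2*z^5 + z^4 - 45*z^3 - 2*z^2 + 116*z - 72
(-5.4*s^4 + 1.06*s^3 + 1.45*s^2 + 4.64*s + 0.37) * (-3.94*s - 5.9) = 21.276*s^5 + 27.6836*s^4 - 11.967*s^3 - 26.8366*s^2 - 28.8338*s - 2.183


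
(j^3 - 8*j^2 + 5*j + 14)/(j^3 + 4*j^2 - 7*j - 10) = (j - 7)/(j + 5)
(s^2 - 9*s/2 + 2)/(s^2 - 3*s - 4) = (s - 1/2)/(s + 1)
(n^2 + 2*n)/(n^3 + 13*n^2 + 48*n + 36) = n*(n + 2)/(n^3 + 13*n^2 + 48*n + 36)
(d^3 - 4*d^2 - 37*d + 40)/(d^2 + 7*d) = (d^3 - 4*d^2 - 37*d + 40)/(d*(d + 7))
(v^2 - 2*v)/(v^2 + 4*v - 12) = v/(v + 6)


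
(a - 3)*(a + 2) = a^2 - a - 6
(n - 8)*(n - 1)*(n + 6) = n^3 - 3*n^2 - 46*n + 48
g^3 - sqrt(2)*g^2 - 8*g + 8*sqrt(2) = (g - 2*sqrt(2))*(g - sqrt(2))*(g + 2*sqrt(2))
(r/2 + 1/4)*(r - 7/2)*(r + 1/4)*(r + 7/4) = r^4/2 - r^3/2 - 117*r^2/32 - 77*r/32 - 49/128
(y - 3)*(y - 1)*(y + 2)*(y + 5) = y^4 + 3*y^3 - 15*y^2 - 19*y + 30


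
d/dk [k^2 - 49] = 2*k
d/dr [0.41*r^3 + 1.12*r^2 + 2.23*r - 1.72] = 1.23*r^2 + 2.24*r + 2.23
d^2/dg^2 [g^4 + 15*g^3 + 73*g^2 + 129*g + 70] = 12*g^2 + 90*g + 146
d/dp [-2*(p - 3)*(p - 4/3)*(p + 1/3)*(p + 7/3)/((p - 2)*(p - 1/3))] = 4*(-81*p^5 + 351*p^4 - 423*p^3 - 210*p^2 + 618*p - 491)/(9*(9*p^4 - 42*p^3 + 61*p^2 - 28*p + 4))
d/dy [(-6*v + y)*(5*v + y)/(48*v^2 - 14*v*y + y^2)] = -13*v/(64*v^2 - 16*v*y + y^2)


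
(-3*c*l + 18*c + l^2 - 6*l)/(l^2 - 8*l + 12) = (-3*c + l)/(l - 2)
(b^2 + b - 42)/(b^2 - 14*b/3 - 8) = 3*(b + 7)/(3*b + 4)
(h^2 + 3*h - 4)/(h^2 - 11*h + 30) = (h^2 + 3*h - 4)/(h^2 - 11*h + 30)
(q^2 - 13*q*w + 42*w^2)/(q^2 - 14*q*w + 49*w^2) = (q - 6*w)/(q - 7*w)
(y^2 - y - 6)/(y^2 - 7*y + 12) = (y + 2)/(y - 4)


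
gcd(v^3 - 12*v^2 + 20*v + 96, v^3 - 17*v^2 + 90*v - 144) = v^2 - 14*v + 48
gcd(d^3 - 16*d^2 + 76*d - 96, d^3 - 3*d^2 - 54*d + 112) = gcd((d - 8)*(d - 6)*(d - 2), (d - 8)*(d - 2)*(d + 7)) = d^2 - 10*d + 16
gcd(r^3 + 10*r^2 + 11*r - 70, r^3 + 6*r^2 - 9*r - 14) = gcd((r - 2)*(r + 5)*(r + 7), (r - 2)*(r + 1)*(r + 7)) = r^2 + 5*r - 14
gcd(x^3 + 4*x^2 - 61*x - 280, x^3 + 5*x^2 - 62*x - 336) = x^2 - x - 56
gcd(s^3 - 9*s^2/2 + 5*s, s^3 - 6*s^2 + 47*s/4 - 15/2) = s^2 - 9*s/2 + 5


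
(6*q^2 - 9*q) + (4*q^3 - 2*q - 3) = 4*q^3 + 6*q^2 - 11*q - 3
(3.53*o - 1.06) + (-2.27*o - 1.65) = 1.26*o - 2.71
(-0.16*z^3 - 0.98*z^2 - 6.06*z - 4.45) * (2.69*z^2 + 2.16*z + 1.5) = -0.4304*z^5 - 2.9818*z^4 - 18.6582*z^3 - 26.5301*z^2 - 18.702*z - 6.675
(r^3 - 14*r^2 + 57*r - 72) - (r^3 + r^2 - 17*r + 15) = -15*r^2 + 74*r - 87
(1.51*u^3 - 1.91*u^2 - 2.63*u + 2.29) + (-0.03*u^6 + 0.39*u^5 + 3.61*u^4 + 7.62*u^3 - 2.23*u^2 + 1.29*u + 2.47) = -0.03*u^6 + 0.39*u^5 + 3.61*u^4 + 9.13*u^3 - 4.14*u^2 - 1.34*u + 4.76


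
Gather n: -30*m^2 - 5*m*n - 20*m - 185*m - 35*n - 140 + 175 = -30*m^2 - 205*m + n*(-5*m - 35) + 35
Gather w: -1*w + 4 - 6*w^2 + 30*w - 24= -6*w^2 + 29*w - 20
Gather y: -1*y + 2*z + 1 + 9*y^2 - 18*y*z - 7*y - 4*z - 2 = 9*y^2 + y*(-18*z - 8) - 2*z - 1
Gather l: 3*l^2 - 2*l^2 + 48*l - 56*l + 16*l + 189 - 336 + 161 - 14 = l^2 + 8*l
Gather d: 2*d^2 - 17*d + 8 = 2*d^2 - 17*d + 8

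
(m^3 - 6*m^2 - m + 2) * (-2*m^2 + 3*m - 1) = -2*m^5 + 15*m^4 - 17*m^3 - m^2 + 7*m - 2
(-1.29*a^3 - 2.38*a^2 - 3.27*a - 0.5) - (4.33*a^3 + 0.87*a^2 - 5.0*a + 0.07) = -5.62*a^3 - 3.25*a^2 + 1.73*a - 0.57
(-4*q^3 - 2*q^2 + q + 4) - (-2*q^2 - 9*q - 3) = -4*q^3 + 10*q + 7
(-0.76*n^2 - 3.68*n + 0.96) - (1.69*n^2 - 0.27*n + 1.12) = -2.45*n^2 - 3.41*n - 0.16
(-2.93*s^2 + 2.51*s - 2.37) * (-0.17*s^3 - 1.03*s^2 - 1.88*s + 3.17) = 0.4981*s^5 + 2.5912*s^4 + 3.326*s^3 - 11.5658*s^2 + 12.4123*s - 7.5129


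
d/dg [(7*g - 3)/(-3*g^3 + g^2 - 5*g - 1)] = (-21*g^3 + 7*g^2 - 35*g + (7*g - 3)*(9*g^2 - 2*g + 5) - 7)/(3*g^3 - g^2 + 5*g + 1)^2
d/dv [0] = 0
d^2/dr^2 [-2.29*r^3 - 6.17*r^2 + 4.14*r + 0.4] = -13.74*r - 12.34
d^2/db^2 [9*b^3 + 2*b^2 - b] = 54*b + 4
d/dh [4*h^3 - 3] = 12*h^2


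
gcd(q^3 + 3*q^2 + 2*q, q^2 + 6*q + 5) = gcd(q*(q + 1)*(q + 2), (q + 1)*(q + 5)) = q + 1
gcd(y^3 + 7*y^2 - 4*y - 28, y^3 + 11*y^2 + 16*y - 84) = y^2 + 5*y - 14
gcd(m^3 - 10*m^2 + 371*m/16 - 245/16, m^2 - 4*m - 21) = m - 7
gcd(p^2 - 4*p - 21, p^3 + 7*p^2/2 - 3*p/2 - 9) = p + 3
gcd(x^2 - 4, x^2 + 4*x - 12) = x - 2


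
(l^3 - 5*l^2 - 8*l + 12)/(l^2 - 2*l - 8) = (l^2 - 7*l + 6)/(l - 4)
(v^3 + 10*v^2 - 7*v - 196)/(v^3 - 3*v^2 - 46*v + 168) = (v + 7)/(v - 6)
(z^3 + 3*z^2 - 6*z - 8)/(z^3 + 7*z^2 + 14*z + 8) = (z - 2)/(z + 2)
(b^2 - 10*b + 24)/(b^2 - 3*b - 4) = (b - 6)/(b + 1)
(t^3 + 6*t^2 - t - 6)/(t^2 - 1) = t + 6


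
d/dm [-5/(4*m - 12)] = 5/(4*(m - 3)^2)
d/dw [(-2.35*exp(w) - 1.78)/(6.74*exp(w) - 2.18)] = 17.1202*exp(w)/(6.74*exp(w) - 2.18)^2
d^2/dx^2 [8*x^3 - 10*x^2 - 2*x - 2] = 48*x - 20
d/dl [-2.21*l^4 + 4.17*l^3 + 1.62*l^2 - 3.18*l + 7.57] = -8.84*l^3 + 12.51*l^2 + 3.24*l - 3.18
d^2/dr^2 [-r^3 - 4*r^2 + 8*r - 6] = -6*r - 8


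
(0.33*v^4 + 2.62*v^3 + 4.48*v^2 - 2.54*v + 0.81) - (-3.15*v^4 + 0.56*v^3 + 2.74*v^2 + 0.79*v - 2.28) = 3.48*v^4 + 2.06*v^3 + 1.74*v^2 - 3.33*v + 3.09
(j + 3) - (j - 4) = 7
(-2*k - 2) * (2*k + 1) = -4*k^2 - 6*k - 2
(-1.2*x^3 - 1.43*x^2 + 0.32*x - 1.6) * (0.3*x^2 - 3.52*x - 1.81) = -0.36*x^5 + 3.795*x^4 + 7.3016*x^3 + 0.9819*x^2 + 5.0528*x + 2.896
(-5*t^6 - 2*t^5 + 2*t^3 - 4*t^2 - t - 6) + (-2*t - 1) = -5*t^6 - 2*t^5 + 2*t^3 - 4*t^2 - 3*t - 7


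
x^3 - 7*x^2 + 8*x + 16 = (x - 4)^2*(x + 1)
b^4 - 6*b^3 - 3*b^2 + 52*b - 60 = (b - 5)*(b - 2)^2*(b + 3)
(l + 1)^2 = l^2 + 2*l + 1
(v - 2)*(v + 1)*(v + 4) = v^3 + 3*v^2 - 6*v - 8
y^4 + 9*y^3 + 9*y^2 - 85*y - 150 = (y - 3)*(y + 2)*(y + 5)^2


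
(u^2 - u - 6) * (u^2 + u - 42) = u^4 - 49*u^2 + 36*u + 252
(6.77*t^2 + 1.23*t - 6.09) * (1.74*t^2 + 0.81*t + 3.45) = 11.7798*t^4 + 7.6239*t^3 + 13.7562*t^2 - 0.6894*t - 21.0105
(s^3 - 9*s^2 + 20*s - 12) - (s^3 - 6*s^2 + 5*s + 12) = -3*s^2 + 15*s - 24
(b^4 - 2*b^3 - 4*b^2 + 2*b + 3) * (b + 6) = b^5 + 4*b^4 - 16*b^3 - 22*b^2 + 15*b + 18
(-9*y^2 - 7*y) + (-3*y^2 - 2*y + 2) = -12*y^2 - 9*y + 2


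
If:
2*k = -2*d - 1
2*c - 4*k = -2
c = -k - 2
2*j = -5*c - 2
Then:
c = -5/3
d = -1/6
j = 19/6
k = -1/3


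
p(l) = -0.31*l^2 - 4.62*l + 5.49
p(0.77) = 1.75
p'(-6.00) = -0.90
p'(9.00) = -10.20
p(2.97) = -10.97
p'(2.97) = -6.46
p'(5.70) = -8.15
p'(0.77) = -5.10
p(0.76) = 1.80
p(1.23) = -0.66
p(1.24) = -0.72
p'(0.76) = -5.09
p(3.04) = -11.42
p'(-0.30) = -4.43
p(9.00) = -61.20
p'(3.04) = -6.50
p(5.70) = -30.92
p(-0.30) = 6.85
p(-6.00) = 22.05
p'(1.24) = -5.39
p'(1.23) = -5.38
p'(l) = -0.62*l - 4.62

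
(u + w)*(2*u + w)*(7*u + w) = 14*u^3 + 23*u^2*w + 10*u*w^2 + w^3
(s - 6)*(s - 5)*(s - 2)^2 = s^4 - 15*s^3 + 78*s^2 - 164*s + 120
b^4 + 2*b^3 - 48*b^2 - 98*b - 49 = (b - 7)*(b + 1)^2*(b + 7)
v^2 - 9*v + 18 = (v - 6)*(v - 3)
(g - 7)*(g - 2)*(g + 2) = g^3 - 7*g^2 - 4*g + 28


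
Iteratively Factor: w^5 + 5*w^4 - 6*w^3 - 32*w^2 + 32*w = (w)*(w^4 + 5*w^3 - 6*w^2 - 32*w + 32) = w*(w + 4)*(w^3 + w^2 - 10*w + 8) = w*(w + 4)^2*(w^2 - 3*w + 2) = w*(w - 2)*(w + 4)^2*(w - 1)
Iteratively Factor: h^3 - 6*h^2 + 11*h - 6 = (h - 2)*(h^2 - 4*h + 3) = (h - 3)*(h - 2)*(h - 1)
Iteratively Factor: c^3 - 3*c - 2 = (c + 1)*(c^2 - c - 2) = (c + 1)^2*(c - 2)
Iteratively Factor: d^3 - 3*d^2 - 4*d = (d + 1)*(d^2 - 4*d) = d*(d + 1)*(d - 4)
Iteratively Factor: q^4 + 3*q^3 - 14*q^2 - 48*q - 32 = (q + 2)*(q^3 + q^2 - 16*q - 16) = (q + 2)*(q + 4)*(q^2 - 3*q - 4) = (q - 4)*(q + 2)*(q + 4)*(q + 1)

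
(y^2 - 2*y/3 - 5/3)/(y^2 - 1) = (y - 5/3)/(y - 1)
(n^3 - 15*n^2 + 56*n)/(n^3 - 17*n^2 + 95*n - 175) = n*(n - 8)/(n^2 - 10*n + 25)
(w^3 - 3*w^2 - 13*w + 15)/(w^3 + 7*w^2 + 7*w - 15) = (w - 5)/(w + 5)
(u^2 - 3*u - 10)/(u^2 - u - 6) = (u - 5)/(u - 3)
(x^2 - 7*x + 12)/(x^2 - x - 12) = (x - 3)/(x + 3)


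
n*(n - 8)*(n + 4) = n^3 - 4*n^2 - 32*n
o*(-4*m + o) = -4*m*o + o^2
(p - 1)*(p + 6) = p^2 + 5*p - 6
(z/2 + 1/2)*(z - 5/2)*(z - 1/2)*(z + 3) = z^4/2 + z^3/2 - 31*z^2/8 - 2*z + 15/8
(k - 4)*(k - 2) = k^2 - 6*k + 8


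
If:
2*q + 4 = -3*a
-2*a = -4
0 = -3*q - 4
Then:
No Solution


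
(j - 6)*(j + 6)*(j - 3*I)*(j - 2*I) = j^4 - 5*I*j^3 - 42*j^2 + 180*I*j + 216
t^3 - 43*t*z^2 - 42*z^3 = (t - 7*z)*(t + z)*(t + 6*z)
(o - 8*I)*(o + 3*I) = o^2 - 5*I*o + 24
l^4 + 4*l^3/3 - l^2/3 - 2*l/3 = l*(l - 2/3)*(l + 1)^2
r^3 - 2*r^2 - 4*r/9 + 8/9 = (r - 2)*(r - 2/3)*(r + 2/3)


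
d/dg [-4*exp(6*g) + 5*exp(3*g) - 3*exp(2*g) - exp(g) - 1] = (-24*exp(5*g) + 15*exp(2*g) - 6*exp(g) - 1)*exp(g)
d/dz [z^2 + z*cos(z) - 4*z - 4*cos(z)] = -z*sin(z) + 2*z + 4*sin(z) + cos(z) - 4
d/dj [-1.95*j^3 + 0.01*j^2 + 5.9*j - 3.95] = -5.85*j^2 + 0.02*j + 5.9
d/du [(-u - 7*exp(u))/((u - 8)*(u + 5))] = (-7*u^2*exp(u) + u^2 + 35*u*exp(u) + 259*exp(u) + 40)/(u^4 - 6*u^3 - 71*u^2 + 240*u + 1600)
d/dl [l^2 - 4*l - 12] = 2*l - 4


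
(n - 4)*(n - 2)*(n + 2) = n^3 - 4*n^2 - 4*n + 16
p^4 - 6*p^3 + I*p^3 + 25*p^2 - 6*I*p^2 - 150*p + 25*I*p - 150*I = (p - 6)*(p - 5*I)*(p + I)*(p + 5*I)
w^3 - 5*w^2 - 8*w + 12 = (w - 6)*(w - 1)*(w + 2)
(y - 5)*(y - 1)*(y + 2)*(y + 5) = y^4 + y^3 - 27*y^2 - 25*y + 50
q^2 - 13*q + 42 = (q - 7)*(q - 6)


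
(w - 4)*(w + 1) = w^2 - 3*w - 4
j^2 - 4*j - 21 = (j - 7)*(j + 3)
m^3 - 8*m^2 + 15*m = m*(m - 5)*(m - 3)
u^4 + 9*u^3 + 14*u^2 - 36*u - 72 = (u - 2)*(u + 2)*(u + 3)*(u + 6)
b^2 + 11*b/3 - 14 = (b - 7/3)*(b + 6)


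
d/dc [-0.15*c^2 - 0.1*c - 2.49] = -0.3*c - 0.1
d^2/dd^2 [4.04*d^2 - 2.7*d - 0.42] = 8.08000000000000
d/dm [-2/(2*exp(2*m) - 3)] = 8*exp(2*m)/(2*exp(2*m) - 3)^2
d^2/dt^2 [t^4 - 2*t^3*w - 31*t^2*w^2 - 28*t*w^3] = 12*t^2 - 12*t*w - 62*w^2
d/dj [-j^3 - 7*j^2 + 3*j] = -3*j^2 - 14*j + 3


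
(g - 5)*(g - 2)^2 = g^3 - 9*g^2 + 24*g - 20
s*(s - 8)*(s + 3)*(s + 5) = s^4 - 49*s^2 - 120*s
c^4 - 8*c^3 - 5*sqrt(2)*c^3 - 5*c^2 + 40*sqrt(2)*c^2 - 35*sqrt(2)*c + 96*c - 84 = (c - 7)*(c - 1)*(c - 6*sqrt(2))*(c + sqrt(2))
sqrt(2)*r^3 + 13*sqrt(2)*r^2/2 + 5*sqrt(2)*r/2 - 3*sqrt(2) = (r - 1/2)*(r + 6)*(sqrt(2)*r + sqrt(2))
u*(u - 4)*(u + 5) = u^3 + u^2 - 20*u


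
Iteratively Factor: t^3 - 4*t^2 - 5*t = (t + 1)*(t^2 - 5*t) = t*(t + 1)*(t - 5)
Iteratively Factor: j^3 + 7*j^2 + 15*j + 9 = (j + 3)*(j^2 + 4*j + 3) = (j + 1)*(j + 3)*(j + 3)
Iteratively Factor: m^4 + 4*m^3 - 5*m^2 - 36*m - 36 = (m + 2)*(m^3 + 2*m^2 - 9*m - 18) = (m + 2)*(m + 3)*(m^2 - m - 6) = (m - 3)*(m + 2)*(m + 3)*(m + 2)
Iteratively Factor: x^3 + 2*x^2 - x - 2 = (x + 1)*(x^2 + x - 2) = (x - 1)*(x + 1)*(x + 2)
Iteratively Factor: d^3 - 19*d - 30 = (d + 3)*(d^2 - 3*d - 10) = (d + 2)*(d + 3)*(d - 5)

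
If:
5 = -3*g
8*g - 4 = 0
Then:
No Solution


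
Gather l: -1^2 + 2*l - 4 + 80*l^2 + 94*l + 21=80*l^2 + 96*l + 16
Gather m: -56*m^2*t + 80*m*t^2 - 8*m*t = -56*m^2*t + m*(80*t^2 - 8*t)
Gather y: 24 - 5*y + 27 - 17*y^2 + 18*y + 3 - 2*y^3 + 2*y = -2*y^3 - 17*y^2 + 15*y + 54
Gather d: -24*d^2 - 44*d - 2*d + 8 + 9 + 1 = -24*d^2 - 46*d + 18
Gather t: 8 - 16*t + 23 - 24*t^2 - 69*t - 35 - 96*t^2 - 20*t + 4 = -120*t^2 - 105*t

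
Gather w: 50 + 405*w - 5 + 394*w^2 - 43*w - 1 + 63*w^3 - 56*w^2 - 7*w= 63*w^3 + 338*w^2 + 355*w + 44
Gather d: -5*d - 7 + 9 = 2 - 5*d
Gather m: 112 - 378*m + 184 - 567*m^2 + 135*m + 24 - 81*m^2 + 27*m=-648*m^2 - 216*m + 320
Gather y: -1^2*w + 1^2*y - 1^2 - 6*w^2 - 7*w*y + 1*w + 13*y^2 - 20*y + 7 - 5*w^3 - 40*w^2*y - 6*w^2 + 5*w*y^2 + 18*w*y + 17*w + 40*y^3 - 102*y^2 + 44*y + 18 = -5*w^3 - 12*w^2 + 17*w + 40*y^3 + y^2*(5*w - 89) + y*(-40*w^2 + 11*w + 25) + 24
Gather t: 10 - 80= -70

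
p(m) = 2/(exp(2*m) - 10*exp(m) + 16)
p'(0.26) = 0.86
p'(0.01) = 0.34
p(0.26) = 0.42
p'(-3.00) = 0.00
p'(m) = 2*(-2*exp(2*m) + 10*exp(m))/(exp(2*m) - 10*exp(m) + 16)^2 = 4*(5 - exp(m))*exp(m)/(exp(2*m) - 10*exp(m) + 16)^2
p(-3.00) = 0.13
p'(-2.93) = 0.00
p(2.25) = 0.18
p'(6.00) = 0.00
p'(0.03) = 0.36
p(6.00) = 0.00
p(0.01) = 0.29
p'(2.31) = -0.73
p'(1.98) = -4.12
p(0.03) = 0.30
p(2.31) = 0.12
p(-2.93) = 0.13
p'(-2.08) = 0.01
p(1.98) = -0.50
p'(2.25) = -1.37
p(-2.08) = 0.14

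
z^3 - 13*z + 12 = (z - 3)*(z - 1)*(z + 4)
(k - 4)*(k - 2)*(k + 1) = k^3 - 5*k^2 + 2*k + 8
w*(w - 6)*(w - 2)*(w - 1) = w^4 - 9*w^3 + 20*w^2 - 12*w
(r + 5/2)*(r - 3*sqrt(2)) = r^2 - 3*sqrt(2)*r + 5*r/2 - 15*sqrt(2)/2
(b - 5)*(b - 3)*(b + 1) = b^3 - 7*b^2 + 7*b + 15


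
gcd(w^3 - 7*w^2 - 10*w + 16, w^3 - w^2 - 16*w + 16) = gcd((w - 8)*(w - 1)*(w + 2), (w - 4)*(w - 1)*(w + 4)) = w - 1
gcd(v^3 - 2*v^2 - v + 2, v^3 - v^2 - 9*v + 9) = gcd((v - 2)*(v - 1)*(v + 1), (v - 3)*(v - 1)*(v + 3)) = v - 1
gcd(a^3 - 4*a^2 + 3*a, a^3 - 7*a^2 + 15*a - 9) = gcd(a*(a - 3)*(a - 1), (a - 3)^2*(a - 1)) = a^2 - 4*a + 3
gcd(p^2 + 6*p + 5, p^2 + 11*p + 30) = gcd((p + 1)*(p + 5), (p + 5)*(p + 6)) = p + 5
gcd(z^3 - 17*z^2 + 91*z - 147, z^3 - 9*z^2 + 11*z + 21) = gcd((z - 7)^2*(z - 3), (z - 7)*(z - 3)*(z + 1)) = z^2 - 10*z + 21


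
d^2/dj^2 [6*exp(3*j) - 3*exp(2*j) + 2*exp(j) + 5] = (54*exp(2*j) - 12*exp(j) + 2)*exp(j)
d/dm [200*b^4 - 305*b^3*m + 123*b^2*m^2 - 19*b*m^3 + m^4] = -305*b^3 + 246*b^2*m - 57*b*m^2 + 4*m^3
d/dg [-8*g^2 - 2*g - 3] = -16*g - 2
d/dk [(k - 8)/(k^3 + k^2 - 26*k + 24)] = (k^3 + k^2 - 26*k - (k - 8)*(3*k^2 + 2*k - 26) + 24)/(k^3 + k^2 - 26*k + 24)^2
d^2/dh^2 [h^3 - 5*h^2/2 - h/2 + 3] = 6*h - 5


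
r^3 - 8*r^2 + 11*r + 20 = (r - 5)*(r - 4)*(r + 1)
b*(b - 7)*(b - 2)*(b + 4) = b^4 - 5*b^3 - 22*b^2 + 56*b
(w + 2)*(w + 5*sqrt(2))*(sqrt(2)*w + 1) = sqrt(2)*w^3 + 2*sqrt(2)*w^2 + 11*w^2 + 5*sqrt(2)*w + 22*w + 10*sqrt(2)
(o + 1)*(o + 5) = o^2 + 6*o + 5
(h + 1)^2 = h^2 + 2*h + 1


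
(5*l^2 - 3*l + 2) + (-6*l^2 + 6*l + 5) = -l^2 + 3*l + 7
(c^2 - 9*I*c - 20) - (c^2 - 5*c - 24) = 5*c - 9*I*c + 4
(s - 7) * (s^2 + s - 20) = s^3 - 6*s^2 - 27*s + 140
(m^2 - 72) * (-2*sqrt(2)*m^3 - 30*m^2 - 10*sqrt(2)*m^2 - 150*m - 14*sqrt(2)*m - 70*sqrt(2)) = -2*sqrt(2)*m^5 - 30*m^4 - 10*sqrt(2)*m^4 - 150*m^3 + 130*sqrt(2)*m^3 + 650*sqrt(2)*m^2 + 2160*m^2 + 1008*sqrt(2)*m + 10800*m + 5040*sqrt(2)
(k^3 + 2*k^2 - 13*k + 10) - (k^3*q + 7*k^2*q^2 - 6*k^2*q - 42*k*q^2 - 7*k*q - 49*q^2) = -k^3*q + k^3 - 7*k^2*q^2 + 6*k^2*q + 2*k^2 + 42*k*q^2 + 7*k*q - 13*k + 49*q^2 + 10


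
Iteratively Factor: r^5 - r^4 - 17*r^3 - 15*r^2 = (r)*(r^4 - r^3 - 17*r^2 - 15*r) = r*(r + 3)*(r^3 - 4*r^2 - 5*r) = r^2*(r + 3)*(r^2 - 4*r - 5) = r^2*(r + 1)*(r + 3)*(r - 5)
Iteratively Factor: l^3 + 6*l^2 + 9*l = (l + 3)*(l^2 + 3*l) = l*(l + 3)*(l + 3)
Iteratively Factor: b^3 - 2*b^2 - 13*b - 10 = (b + 2)*(b^2 - 4*b - 5) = (b + 1)*(b + 2)*(b - 5)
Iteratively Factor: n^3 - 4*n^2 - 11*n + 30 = (n - 5)*(n^2 + n - 6) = (n - 5)*(n + 3)*(n - 2)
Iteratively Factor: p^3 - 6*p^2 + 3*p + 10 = (p + 1)*(p^2 - 7*p + 10) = (p - 2)*(p + 1)*(p - 5)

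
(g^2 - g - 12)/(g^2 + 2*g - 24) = (g + 3)/(g + 6)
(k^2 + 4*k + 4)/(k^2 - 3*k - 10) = (k + 2)/(k - 5)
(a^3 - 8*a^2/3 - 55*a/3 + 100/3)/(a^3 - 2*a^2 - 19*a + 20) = (a - 5/3)/(a - 1)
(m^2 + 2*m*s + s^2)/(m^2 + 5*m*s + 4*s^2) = (m + s)/(m + 4*s)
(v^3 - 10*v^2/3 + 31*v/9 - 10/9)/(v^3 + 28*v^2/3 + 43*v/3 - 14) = (3*v^2 - 8*v + 5)/(3*(v^2 + 10*v + 21))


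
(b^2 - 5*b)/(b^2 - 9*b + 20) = b/(b - 4)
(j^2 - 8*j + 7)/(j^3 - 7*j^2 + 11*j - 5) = (j - 7)/(j^2 - 6*j + 5)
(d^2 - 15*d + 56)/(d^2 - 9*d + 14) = (d - 8)/(d - 2)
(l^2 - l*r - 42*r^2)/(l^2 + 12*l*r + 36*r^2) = (l - 7*r)/(l + 6*r)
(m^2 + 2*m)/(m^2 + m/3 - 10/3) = 3*m/(3*m - 5)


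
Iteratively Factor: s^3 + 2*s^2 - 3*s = (s + 3)*(s^2 - s) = s*(s + 3)*(s - 1)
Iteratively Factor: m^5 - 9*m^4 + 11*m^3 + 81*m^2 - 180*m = (m + 3)*(m^4 - 12*m^3 + 47*m^2 - 60*m) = m*(m + 3)*(m^3 - 12*m^2 + 47*m - 60) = m*(m - 4)*(m + 3)*(m^2 - 8*m + 15) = m*(m - 4)*(m - 3)*(m + 3)*(m - 5)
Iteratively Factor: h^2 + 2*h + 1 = (h + 1)*(h + 1)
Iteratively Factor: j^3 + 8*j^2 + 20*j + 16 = (j + 2)*(j^2 + 6*j + 8) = (j + 2)*(j + 4)*(j + 2)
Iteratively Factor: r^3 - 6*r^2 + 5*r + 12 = (r - 3)*(r^2 - 3*r - 4) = (r - 3)*(r + 1)*(r - 4)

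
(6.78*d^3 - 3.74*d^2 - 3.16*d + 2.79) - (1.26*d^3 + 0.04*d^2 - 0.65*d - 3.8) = 5.52*d^3 - 3.78*d^2 - 2.51*d + 6.59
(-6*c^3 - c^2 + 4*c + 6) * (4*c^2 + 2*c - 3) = -24*c^5 - 16*c^4 + 32*c^3 + 35*c^2 - 18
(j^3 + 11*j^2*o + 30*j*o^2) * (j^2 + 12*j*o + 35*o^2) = j^5 + 23*j^4*o + 197*j^3*o^2 + 745*j^2*o^3 + 1050*j*o^4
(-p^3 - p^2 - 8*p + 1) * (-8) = 8*p^3 + 8*p^2 + 64*p - 8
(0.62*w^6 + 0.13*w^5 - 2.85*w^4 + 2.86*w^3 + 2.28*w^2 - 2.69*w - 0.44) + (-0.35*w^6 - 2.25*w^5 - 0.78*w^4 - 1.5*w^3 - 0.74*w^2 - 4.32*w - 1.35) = 0.27*w^6 - 2.12*w^5 - 3.63*w^4 + 1.36*w^3 + 1.54*w^2 - 7.01*w - 1.79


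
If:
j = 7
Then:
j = 7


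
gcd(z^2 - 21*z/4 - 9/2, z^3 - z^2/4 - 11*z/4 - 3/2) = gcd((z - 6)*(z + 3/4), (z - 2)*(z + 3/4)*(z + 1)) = z + 3/4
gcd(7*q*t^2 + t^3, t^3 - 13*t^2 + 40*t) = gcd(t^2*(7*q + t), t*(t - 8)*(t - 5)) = t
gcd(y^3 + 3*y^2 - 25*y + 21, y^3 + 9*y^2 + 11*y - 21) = y^2 + 6*y - 7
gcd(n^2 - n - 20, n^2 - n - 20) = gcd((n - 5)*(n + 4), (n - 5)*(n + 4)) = n^2 - n - 20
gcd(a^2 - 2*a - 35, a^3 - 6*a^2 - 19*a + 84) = a - 7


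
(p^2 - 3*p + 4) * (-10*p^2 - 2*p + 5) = -10*p^4 + 28*p^3 - 29*p^2 - 23*p + 20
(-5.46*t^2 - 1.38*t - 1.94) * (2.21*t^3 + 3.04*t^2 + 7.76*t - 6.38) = -12.0666*t^5 - 19.6482*t^4 - 50.8522*t^3 + 18.2284*t^2 - 6.25*t + 12.3772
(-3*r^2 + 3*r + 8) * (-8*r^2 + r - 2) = 24*r^4 - 27*r^3 - 55*r^2 + 2*r - 16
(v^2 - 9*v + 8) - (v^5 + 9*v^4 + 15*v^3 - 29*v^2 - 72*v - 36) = -v^5 - 9*v^4 - 15*v^3 + 30*v^2 + 63*v + 44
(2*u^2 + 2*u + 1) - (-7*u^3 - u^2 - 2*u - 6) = 7*u^3 + 3*u^2 + 4*u + 7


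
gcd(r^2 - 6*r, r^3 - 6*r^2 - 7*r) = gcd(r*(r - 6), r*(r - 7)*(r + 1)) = r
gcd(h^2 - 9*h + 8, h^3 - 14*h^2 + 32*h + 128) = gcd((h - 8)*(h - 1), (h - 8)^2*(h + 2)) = h - 8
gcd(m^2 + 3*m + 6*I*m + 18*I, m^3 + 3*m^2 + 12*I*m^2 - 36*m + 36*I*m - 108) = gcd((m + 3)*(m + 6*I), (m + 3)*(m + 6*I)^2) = m^2 + m*(3 + 6*I) + 18*I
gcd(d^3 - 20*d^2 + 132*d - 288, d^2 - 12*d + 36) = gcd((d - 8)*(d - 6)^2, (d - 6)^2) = d^2 - 12*d + 36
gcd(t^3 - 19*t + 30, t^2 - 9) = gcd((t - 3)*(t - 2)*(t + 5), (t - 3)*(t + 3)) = t - 3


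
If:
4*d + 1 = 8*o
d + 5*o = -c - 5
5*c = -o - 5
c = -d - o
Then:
No Solution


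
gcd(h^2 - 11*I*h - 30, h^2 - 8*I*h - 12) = h - 6*I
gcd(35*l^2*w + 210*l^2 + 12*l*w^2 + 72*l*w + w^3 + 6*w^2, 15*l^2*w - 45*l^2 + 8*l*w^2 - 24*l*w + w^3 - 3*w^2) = 5*l + w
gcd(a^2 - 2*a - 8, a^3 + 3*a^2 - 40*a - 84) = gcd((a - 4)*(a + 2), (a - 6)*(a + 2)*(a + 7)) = a + 2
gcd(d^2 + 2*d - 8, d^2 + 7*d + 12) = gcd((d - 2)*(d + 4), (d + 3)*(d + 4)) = d + 4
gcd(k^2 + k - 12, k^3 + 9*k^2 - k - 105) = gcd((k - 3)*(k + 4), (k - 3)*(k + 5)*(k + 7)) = k - 3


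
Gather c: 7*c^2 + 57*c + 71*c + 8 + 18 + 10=7*c^2 + 128*c + 36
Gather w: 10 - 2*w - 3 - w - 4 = 3 - 3*w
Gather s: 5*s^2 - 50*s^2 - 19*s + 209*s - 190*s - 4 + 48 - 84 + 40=-45*s^2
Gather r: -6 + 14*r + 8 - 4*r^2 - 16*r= -4*r^2 - 2*r + 2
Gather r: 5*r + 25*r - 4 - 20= 30*r - 24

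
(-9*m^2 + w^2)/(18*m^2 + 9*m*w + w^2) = (-3*m + w)/(6*m + w)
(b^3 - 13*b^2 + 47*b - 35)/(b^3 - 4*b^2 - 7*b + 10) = (b - 7)/(b + 2)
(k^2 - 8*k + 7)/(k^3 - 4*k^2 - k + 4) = (k - 7)/(k^2 - 3*k - 4)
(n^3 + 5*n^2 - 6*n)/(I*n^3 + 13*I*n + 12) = n*(n^2 + 5*n - 6)/(I*n^3 + 13*I*n + 12)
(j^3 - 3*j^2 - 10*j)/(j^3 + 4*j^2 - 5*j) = (j^2 - 3*j - 10)/(j^2 + 4*j - 5)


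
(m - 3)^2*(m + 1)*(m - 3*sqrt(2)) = m^4 - 5*m^3 - 3*sqrt(2)*m^3 + 3*m^2 + 15*sqrt(2)*m^2 - 9*sqrt(2)*m + 9*m - 27*sqrt(2)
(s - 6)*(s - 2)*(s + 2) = s^3 - 6*s^2 - 4*s + 24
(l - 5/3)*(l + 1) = l^2 - 2*l/3 - 5/3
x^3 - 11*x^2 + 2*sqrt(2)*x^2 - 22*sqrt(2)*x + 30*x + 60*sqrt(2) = (x - 6)*(x - 5)*(x + 2*sqrt(2))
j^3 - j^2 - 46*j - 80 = (j - 8)*(j + 2)*(j + 5)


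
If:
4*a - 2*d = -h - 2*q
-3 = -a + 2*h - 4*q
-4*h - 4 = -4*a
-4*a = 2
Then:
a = -1/2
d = -13/8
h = -3/2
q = 1/8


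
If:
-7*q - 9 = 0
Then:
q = -9/7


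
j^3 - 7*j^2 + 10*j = j*(j - 5)*(j - 2)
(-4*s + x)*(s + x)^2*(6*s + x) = -24*s^4 - 46*s^3*x - 19*s^2*x^2 + 4*s*x^3 + x^4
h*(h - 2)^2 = h^3 - 4*h^2 + 4*h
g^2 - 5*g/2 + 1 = (g - 2)*(g - 1/2)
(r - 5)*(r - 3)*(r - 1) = r^3 - 9*r^2 + 23*r - 15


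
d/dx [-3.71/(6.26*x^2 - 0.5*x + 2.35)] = (46.4492*x - 1.855)/(6.26*x^2 - 0.5*x + 2.35)^2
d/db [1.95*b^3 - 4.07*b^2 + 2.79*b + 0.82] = 5.85*b^2 - 8.14*b + 2.79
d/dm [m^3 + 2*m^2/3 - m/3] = 3*m^2 + 4*m/3 - 1/3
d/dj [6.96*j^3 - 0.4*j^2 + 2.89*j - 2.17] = 20.88*j^2 - 0.8*j + 2.89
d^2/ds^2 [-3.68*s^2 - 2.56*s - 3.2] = -7.36000000000000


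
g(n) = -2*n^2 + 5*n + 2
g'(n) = 5 - 4*n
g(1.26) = 5.12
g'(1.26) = -0.04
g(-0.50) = -1.00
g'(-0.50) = 7.00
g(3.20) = -2.48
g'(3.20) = -7.80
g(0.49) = 3.97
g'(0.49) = 3.04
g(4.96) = -22.40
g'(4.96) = -14.84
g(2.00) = 4.00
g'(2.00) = -3.00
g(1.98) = 4.06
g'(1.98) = -2.92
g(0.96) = 4.96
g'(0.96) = 1.16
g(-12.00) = -346.00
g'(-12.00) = 53.00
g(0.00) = 2.00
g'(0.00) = 5.00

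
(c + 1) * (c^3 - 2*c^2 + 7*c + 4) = c^4 - c^3 + 5*c^2 + 11*c + 4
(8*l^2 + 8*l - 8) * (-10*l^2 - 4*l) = -80*l^4 - 112*l^3 + 48*l^2 + 32*l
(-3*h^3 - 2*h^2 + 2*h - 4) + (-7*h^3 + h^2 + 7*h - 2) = -10*h^3 - h^2 + 9*h - 6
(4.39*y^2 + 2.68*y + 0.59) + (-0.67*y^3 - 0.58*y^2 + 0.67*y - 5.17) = -0.67*y^3 + 3.81*y^2 + 3.35*y - 4.58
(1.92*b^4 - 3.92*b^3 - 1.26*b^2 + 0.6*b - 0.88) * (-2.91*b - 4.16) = -5.5872*b^5 + 3.42*b^4 + 19.9738*b^3 + 3.4956*b^2 + 0.0648*b + 3.6608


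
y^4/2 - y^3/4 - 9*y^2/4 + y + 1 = (y/2 + 1)*(y - 2)*(y - 1)*(y + 1/2)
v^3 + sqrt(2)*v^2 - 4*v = v*(v - sqrt(2))*(v + 2*sqrt(2))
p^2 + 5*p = p*(p + 5)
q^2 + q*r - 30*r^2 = (q - 5*r)*(q + 6*r)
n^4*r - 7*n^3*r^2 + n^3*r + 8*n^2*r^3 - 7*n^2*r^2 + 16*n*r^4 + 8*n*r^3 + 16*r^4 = (n - 4*r)^2*(n + r)*(n*r + r)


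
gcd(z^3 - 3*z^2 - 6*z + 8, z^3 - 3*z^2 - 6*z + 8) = z^3 - 3*z^2 - 6*z + 8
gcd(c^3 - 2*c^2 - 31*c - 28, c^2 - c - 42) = c - 7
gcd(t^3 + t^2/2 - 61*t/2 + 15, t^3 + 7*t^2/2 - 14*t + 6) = t^2 + 11*t/2 - 3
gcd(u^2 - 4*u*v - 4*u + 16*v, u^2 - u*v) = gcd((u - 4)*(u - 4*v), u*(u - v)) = 1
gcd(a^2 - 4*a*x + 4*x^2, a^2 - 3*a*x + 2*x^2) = -a + 2*x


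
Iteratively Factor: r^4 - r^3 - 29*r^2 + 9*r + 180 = (r + 3)*(r^3 - 4*r^2 - 17*r + 60) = (r + 3)*(r + 4)*(r^2 - 8*r + 15) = (r - 5)*(r + 3)*(r + 4)*(r - 3)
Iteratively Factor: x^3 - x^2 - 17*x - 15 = (x + 1)*(x^2 - 2*x - 15) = (x - 5)*(x + 1)*(x + 3)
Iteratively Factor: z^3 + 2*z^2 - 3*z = (z - 1)*(z^2 + 3*z) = (z - 1)*(z + 3)*(z)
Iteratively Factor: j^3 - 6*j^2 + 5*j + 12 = (j - 4)*(j^2 - 2*j - 3) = (j - 4)*(j - 3)*(j + 1)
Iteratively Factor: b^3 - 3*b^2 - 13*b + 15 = (b - 5)*(b^2 + 2*b - 3) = (b - 5)*(b + 3)*(b - 1)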